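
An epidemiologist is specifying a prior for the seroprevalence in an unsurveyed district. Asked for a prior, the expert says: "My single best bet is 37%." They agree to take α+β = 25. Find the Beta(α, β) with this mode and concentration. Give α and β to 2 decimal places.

α = 9.51, β = 15.49

For α,β > 1 the Beta mode is (α−1)/(α+β−2). With α+β = 25, the mode is (α−1)/23.
Set (α−1)/23 = 0.37 → α = 1 + 0.37·23 = 9.51.
β = 25 − α = 15.49.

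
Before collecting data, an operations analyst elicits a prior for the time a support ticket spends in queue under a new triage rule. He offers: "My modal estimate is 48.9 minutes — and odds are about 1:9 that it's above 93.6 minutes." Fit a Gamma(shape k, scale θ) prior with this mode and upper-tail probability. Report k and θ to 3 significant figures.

Gamma(k,θ) with k>1 has mode (k−1)θ, so θ = 48.9/(k−1).
Need P(X < 93.6) = 0.9 with θ tied to k this way. Start at k = 2, θ = 48.9: P(X<93.6) ≈ 0.570.
Too low — raise k to concentrate. Iterating converges to k ≈ 5.54.
Then θ = 48.9/(5.54−1) ≈ 10.8.

k ≈ 5.54, θ ≈ 10.8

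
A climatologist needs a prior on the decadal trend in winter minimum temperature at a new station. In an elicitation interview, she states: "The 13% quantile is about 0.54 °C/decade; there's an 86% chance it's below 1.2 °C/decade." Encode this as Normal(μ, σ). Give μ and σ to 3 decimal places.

μ = 0.877, σ = 0.299

The p-quantile of Normal(μ,σ) is μ + z_p·σ, with z_{0.13} = -1.126 and z_{0.86} = 1.08.
Eliminate σ: μ = (z₂·x₁ − z₁·x₂)/(z₂ − z₁) = (1.08·0.54 − (-1.126)·1.2)/2.207 = 0.877.
Then σ = (x₂ − x₁)/(z₂ − z₁) = (1.2 − 0.54)/2.207 = 0.299.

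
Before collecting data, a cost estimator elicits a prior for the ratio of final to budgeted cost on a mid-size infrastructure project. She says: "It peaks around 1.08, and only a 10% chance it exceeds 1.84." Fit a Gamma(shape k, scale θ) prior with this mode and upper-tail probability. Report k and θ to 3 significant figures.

k ≈ 7.67, θ ≈ 0.162

Gamma(k,θ) with k>1 has mode (k−1)θ, so θ = 1.08/(k−1).
Need P(X < 1.84) = 0.9 with θ tied to k this way. Start at k = 2, θ = 1.08: P(X<1.84) ≈ 0.508.
Too low — raise k to concentrate. Iterating converges to k ≈ 7.67.
Then θ = 1.08/(7.67−1) ≈ 0.162.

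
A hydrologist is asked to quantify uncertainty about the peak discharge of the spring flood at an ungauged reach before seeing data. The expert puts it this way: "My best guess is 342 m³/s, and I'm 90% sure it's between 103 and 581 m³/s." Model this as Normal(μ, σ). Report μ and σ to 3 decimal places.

μ = 342.000, σ = 145.302

A symmetric 90% interval runs μ ± z·σ with z = 1.645.
Half-width = 239, so σ = 239/1.645 = 145.302.
μ is the stated best guess, 342.000.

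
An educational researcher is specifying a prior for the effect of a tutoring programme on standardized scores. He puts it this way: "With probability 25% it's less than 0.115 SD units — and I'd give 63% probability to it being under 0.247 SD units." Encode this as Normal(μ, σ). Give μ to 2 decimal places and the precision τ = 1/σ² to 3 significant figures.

The p-quantile of Normal(μ,σ) is μ + z_p·σ, with z_{0.25} = -0.6745 and z_{0.63} = 0.3319.
Eliminate σ: μ = (z₂·x₁ − z₁·x₂)/(z₂ − z₁) = (0.3319·0.115 − (-0.6745)·0.247)/1.006 = 0.20.
Then σ = (x₂ − x₁)/(z₂ − z₁) = (0.247 − 0.115)/1.006 = 0.13.
Precision τ = 1/σ² = 1/0.1312² = 58.1.

μ = 0.20, τ = 58.1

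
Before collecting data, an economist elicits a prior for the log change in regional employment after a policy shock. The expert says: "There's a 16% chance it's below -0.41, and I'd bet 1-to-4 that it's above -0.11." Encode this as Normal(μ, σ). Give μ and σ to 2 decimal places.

The p-quantile of Normal(μ,σ) is μ + z_p·σ, with z_{0.16} = -0.9945 and z_{0.8} = 0.8416.
Eliminate σ: μ = (z₂·x₁ − z₁·x₂)/(z₂ − z₁) = (0.8416·-0.41 − (-0.9945)·-0.11)/1.836 = -0.25.
Then σ = (x₂ − x₁)/(z₂ − z₁) = (-0.11 − -0.41)/1.836 = 0.16.

μ = -0.25, σ = 0.16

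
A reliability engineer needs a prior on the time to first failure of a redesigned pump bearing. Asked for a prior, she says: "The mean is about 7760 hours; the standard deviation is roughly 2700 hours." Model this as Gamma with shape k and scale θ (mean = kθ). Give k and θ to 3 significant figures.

For Gamma(k, scale θ): mean = kθ, variance = kθ², so CV = 1/√k.
CV = SD/mean = 2700/7760 = 0.3479, hence k = 1/CV² = 8.26.
Then θ = mean/k = 7760/8.26 = 939.

k ≈ 8.26, θ ≈ 939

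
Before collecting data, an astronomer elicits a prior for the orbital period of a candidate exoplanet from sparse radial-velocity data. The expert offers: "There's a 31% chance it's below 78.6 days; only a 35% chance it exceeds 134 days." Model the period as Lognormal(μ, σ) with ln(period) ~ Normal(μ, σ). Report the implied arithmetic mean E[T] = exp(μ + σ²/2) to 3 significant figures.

E[T] ≈ 127 days

If T ~ Lognormal(μ,σ) then ln T ~ Normal(μ,σ), so the p-quantile of ln T is μ + z_p·σ.
ln(78.6) = 4.364 and ln(134) = 4.898; z_{0.31} = -0.4959, z_{0.65} = 0.3853.
σ = (4.898 − 4.364)/(0.3853 − (-0.4959)) = 0.605.
μ = 4.364 − (-0.4959)·0.605 = 4.665.
E[T] = exp(μ + σ²/2) = exp(4.665 + 0.1833) = 127 days.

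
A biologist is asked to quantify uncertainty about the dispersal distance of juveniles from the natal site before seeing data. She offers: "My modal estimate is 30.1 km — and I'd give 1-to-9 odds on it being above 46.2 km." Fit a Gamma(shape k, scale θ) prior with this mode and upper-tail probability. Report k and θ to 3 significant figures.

k ≈ 11.2, θ ≈ 2.96

Gamma(k,θ) with k>1 has mode (k−1)θ, so θ = 30.1/(k−1).
Need P(X < 46.2) = 0.9 with θ tied to k this way. Start at k = 2, θ = 30.1: P(X<46.2) ≈ 0.454.
Too low — raise k to concentrate. Iterating converges to k ≈ 11.2.
Then θ = 30.1/(11.2−1) ≈ 2.96.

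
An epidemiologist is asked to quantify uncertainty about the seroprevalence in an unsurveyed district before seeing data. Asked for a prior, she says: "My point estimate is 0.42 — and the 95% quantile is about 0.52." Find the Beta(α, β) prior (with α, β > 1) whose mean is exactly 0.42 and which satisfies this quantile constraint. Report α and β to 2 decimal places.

With mean 0.42 fixed, write α = 0.42s, β = 0.58s where s = α+β.
Need P(θ < 0.52) = 0.95 under Beta(0.42s, 0.58s). Normal approximation: (q−m)/√(m(1−m)/s) ≈ z_{0.95} = 1.64, so s ≈ 0.42·0.58·(1.64)²/(0.52−0.42)² = 65.9.
At s = 65.9: P(θ<0.52) ≈ 0.949. Adjusting to match 0.95 gives s ≈ 66.86.
So α = 0.42·66.86 ≈ 28.08, β = 0.58·66.86 ≈ 38.78.

α ≈ 28.08, β ≈ 38.78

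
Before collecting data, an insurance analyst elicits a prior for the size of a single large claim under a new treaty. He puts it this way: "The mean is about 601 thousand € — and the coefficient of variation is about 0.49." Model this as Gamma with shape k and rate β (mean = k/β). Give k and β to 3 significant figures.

k ≈ 4.16, β ≈ 0.00693

For Gamma(k, rate β): mean = k/β, variance = k/β², so CV = 1/√k.
CV = 0.49, hence k = 1/CV² = 4.16.
Then β = k/mean = 4.16/601 = 0.00693.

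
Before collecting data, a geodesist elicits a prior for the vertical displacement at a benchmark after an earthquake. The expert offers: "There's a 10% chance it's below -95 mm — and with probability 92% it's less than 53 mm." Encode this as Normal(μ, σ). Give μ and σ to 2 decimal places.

The p-quantile of Normal(μ,σ) is μ + z_p·σ, with z_{0.1} = -1.282 and z_{0.92} = 1.405.
Eliminate σ: μ = (z₂·x₁ − z₁·x₂)/(z₂ − z₁) = (1.405·-95 − (-1.282)·53)/2.687 = -24.40.
Then σ = (x₂ − x₁)/(z₂ − z₁) = (53 − -95)/2.687 = 55.09.

μ = -24.40, σ = 55.09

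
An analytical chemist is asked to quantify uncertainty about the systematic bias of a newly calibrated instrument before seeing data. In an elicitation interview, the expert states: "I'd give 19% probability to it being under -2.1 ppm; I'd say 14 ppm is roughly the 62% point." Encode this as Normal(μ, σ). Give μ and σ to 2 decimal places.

μ = 9.84, σ = 13.61

The p-quantile of Normal(μ,σ) is μ + z_p·σ, with z_{0.19} = -0.8779 and z_{0.62} = 0.3055.
Eliminate σ: μ = (z₂·x₁ − z₁·x₂)/(z₂ − z₁) = (0.3055·-2.1 − (-0.8779)·14)/1.183 = 9.84.
Then σ = (x₂ − x₁)/(z₂ − z₁) = (14 − -2.1)/1.183 = 13.61.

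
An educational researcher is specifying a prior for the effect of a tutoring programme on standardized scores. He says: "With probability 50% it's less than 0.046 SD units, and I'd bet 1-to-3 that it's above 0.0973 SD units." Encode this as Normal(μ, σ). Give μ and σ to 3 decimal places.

For Normal(μ,σ), the p-quantile is μ + z_p·σ. Here z_{0.5} = 0, z_{0.75} = 0.6745.
So 0.046 = μ + 0σ and 0.0973 = μ + 0.6745σ.
Subtracting: σ = (0.0973 − 0.046)/(0.6745 − (0)) = 0.076.
Then μ = 0.046 − (0)·0.076 = 0.046.

μ = 0.046, σ = 0.076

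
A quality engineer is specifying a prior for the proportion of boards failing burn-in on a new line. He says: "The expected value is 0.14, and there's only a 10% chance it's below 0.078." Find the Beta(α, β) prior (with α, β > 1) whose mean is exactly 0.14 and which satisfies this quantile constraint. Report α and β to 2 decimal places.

With mean 0.14 fixed, write α = 0.14s, β = 0.86s where s = α+β.
Need P(θ < 0.078) = 0.1 under Beta(0.14s, 0.86s). Normal approximation: (q−m)/√(m(1−m)/s) ≈ z_{0.1} = -1.28, so s ≈ 0.14·0.86·(-1.28)²/(0.078−0.14)² = 51.4.
At s = 51.4: P(θ<0.078) ≈ 0.081. Adjusting to match 0.1 gives s ≈ 44.31.
So α = 0.14·44.31 ≈ 6.20, β = 0.86·44.31 ≈ 38.11.

α ≈ 6.20, β ≈ 38.11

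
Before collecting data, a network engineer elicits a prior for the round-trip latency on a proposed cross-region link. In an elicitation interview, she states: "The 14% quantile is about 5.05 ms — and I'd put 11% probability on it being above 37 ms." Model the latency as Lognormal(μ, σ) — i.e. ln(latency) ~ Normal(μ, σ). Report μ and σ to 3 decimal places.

If T ~ Lognormal(μ,σ) then ln T ~ Normal(μ,σ), so the p-quantile of ln T is μ + z_p·σ.
ln(5.05) = 1.619 and ln(37) = 3.611; z_{0.14} = -1.08, z_{0.89} = 1.227.
σ = (3.611 − 1.619)/(1.227 − (-1.08)) = 0.863.
μ = 1.619 − (-1.08)·0.863 = 2.552.

μ ≈ 2.552, σ ≈ 0.863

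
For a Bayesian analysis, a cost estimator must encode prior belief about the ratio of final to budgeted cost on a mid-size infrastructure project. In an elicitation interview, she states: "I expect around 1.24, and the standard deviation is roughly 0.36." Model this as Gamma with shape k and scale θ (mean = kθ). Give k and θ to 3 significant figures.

k ≈ 11.9, θ ≈ 0.105

For Gamma(k, scale θ): mean = kθ, variance = kθ², so CV = 1/√k.
CV = SD/mean = 0.36/1.24 = 0.2903, hence k = 1/CV² = 11.9.
Then θ = mean/k = 1.24/11.9 = 0.105.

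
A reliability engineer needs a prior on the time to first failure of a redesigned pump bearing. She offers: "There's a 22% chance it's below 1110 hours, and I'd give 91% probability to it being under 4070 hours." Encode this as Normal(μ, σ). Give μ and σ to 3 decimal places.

μ = 2191.755, σ = 1400.886

For Normal(μ,σ), the p-quantile is μ + z_p·σ. Here z_{0.22} = -0.7722, z_{0.91} = 1.341.
So 1110 = μ − 0.7722σ and 4070 = μ + 1.341σ.
Subtracting: σ = (4070 − 1110)/(1.341 − (-0.7722)) = 1400.886.
Then μ = 1110 − (-0.7722)·1400.886 = 2191.755.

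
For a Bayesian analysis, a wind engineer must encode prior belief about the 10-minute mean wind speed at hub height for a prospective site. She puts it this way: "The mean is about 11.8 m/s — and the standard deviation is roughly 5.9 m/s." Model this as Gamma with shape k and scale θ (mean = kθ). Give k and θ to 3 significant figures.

For Gamma(k, scale θ): mean = kθ, variance = kθ², so CV = 1/√k.
CV = SD/mean = 5.9/11.8 = 0.5, hence k = 1/CV² = 4.
Then θ = mean/k = 11.8/4 = 2.95.

k ≈ 4, θ ≈ 2.95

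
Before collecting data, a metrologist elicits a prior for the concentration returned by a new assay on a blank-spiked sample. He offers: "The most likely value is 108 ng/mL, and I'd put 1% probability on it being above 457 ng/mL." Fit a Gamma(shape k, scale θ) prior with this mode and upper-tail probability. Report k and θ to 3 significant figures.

Gamma(k,θ) with k>1 has mode (k−1)θ, so θ = 108/(k−1).
Need P(X < 457) = 0.99 with θ tied to k this way. Start at k = 2, θ = 108: P(X<457) ≈ 0.924.
Too low — raise k to concentrate. Iterating converges to k ≈ 2.98.
Then θ = 108/(2.98−1) ≈ 54.6.

k ≈ 2.98, θ ≈ 54.6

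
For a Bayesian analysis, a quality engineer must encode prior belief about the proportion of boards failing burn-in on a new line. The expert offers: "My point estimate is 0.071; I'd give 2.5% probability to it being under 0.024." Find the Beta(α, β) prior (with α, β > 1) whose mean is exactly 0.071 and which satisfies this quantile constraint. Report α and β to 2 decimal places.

α ≈ 5.06, β ≈ 66.22

With mean 0.071 fixed, write α = 0.071s, β = 0.929s where s = α+β.
Need P(θ < 0.024) = 0.025 under Beta(0.071s, 0.929s). Normal approximation: (q−m)/√(m(1−m)/s) ≈ z_{0.025} = -1.96, so s ≈ 0.071·0.929·(-1.96)²/(0.024−0.071)² = 114.7.
At s = 114.7: P(θ<0.024) ≈ 0.005. Adjusting to match 0.025 gives s ≈ 71.28.
So α = 0.071·71.28 ≈ 5.06, β = 0.929·71.28 ≈ 66.22.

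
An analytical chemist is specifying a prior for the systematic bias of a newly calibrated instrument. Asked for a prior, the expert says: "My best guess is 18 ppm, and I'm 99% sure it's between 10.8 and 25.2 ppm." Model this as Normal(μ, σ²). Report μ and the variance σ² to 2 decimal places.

μ = 18.00, σ² = 7.81

A symmetric 99% interval runs μ ± z·σ with z = 2.576.
Half-width = 7.2, so σ = 7.2/2.576 = 2.795 and σ² = 7.81.
μ is the stated best guess, 18.00.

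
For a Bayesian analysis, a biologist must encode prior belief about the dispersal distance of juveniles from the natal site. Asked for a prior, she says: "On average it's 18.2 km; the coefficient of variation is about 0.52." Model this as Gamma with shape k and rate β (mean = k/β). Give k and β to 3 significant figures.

For Gamma(k, rate β): mean = k/β, variance = k/β², so CV = 1/√k.
CV = 0.52, hence k = 1/CV² = 3.7.
Then β = k/mean = 3.7/18.2 = 0.203.

k ≈ 3.7, β ≈ 0.203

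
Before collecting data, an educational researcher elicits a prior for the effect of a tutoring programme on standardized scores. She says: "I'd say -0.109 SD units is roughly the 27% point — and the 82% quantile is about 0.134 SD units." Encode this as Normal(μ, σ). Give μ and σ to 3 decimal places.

For Normal(μ,σ), the p-quantile is μ + z_p·σ. Here z_{0.27} = -0.6128, z_{0.82} = 0.9154.
So -0.109 = μ − 0.6128σ and 0.134 = μ + 0.9154σ.
Subtracting: σ = (0.134 − -0.109)/(0.9154 − (-0.6128)) = 0.159.
Then μ = -0.109 − (-0.6128)·0.159 = -0.012.

μ = -0.012, σ = 0.159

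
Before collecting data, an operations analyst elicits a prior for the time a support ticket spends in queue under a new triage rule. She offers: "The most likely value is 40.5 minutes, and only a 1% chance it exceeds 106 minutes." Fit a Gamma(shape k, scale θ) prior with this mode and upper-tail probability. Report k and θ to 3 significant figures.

Gamma(k,θ) with k>1 has mode (k−1)θ, so θ = 40.5/(k−1).
Need P(X < 106) = 0.99 with θ tied to k this way. Start at k = 2, θ = 40.5: P(X<106) ≈ 0.736.
Too low — raise k to concentrate. Iterating converges to k ≈ 6.02.
Then θ = 40.5/(6.02−1) ≈ 8.07.

k ≈ 6.02, θ ≈ 8.07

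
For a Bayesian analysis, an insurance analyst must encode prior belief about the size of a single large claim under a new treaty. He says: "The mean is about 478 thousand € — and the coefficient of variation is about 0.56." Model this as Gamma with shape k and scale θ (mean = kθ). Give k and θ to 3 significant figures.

For Gamma(k, scale θ): mean = kθ, variance = kθ², so CV = 1/√k.
CV = 0.56, hence k = 1/CV² = 3.19.
Then θ = mean/k = 478/3.19 = 150.

k ≈ 3.19, θ ≈ 150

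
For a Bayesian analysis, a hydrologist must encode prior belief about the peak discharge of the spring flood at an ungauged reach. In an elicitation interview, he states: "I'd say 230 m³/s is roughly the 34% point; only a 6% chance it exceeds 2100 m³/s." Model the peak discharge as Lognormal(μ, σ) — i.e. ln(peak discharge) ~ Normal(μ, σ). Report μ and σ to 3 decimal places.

μ ≈ 5.902, σ ≈ 1.124

If T ~ Lognormal(μ,σ) then ln T ~ Normal(μ,σ), so the p-quantile of ln T is μ + z_p·σ.
ln(230) = 5.438 and ln(2100) = 7.65; z_{0.34} = -0.4125, z_{0.94} = 1.555.
σ = (7.65 − 5.438)/(1.555 − (-0.4125)) = 1.124.
μ = 5.438 − (-0.4125)·1.124 = 5.902.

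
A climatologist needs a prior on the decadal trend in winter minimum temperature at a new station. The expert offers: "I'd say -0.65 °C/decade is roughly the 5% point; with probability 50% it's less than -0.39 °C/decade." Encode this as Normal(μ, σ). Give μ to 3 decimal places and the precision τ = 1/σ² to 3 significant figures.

For Normal(μ,σ), the p-quantile is μ + z_p·σ. Here z_{0.05} = -1.645, z_{0.5} = 0.
So -0.65 = μ − 1.645σ and -0.39 = μ + 0σ.
Subtracting: σ = (-0.39 − -0.65)/(0 − (-1.645)) = 0.158.
Then μ = -0.65 − (-1.645)·0.158 = -0.390.
Precision τ = 1/σ² = 1/0.1581² = 40.

μ = -0.390, τ = 40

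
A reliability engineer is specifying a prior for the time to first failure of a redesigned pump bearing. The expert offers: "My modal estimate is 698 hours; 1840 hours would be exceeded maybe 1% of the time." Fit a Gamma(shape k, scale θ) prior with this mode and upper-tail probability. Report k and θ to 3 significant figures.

k ≈ 5.94, θ ≈ 141

Gamma(k,θ) with k>1 has mode (k−1)θ, so θ = 698/(k−1).
Need P(X < 1840) = 0.99 with θ tied to k this way. Start at k = 2, θ = 698: P(X<1840) ≈ 0.740.
Too low — raise k to concentrate. Iterating converges to k ≈ 5.94.
Then θ = 698/(5.94−1) ≈ 141.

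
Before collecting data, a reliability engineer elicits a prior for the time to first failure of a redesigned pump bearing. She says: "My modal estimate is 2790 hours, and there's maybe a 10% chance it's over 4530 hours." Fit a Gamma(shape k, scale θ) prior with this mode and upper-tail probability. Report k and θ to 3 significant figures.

Gamma(k,θ) with k>1 has mode (k−1)θ, so θ = 2790/(k−1).
Need P(X < 4530) = 0.9 with θ tied to k this way. Start at k = 2, θ = 2790: P(X<4530) ≈ 0.483.
Too low — raise k to concentrate. Iterating converges to k ≈ 9.01.
Then θ = 2790/(9.01−1) ≈ 348.

k ≈ 9.01, θ ≈ 348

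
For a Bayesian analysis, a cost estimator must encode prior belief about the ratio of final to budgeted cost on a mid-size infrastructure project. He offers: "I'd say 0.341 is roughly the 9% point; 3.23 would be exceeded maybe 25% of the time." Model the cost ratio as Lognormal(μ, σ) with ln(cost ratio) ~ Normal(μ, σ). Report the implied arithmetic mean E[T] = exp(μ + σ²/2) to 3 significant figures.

E[T] ≈ 2.84

If T ~ Lognormal(μ,σ) then ln T ~ Normal(μ,σ), so the p-quantile of ln T is μ + z_p·σ.
ln(0.341) = -1.076 and ln(3.23) = 1.172; z_{0.09} = -1.341, z_{0.75} = 0.6745.
σ = (1.172 − -1.076)/(0.6745 − (-1.341)) = 1.116.
μ = -1.076 − (-1.341)·1.116 = 0.420.
E[T] = exp(μ + σ²/2) = exp(0.420 + 0.6224) = 2.84.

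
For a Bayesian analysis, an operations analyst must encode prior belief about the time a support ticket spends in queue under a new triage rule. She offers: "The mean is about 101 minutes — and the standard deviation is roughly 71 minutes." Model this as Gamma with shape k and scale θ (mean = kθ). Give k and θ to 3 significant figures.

k ≈ 2.02, θ ≈ 49.9

For Gamma(k, scale θ): mean = kθ, variance = kθ², so CV = 1/√k.
CV = SD/mean = 71/101 = 0.703, hence k = 1/CV² = 2.02.
Then θ = mean/k = 101/2.02 = 49.9.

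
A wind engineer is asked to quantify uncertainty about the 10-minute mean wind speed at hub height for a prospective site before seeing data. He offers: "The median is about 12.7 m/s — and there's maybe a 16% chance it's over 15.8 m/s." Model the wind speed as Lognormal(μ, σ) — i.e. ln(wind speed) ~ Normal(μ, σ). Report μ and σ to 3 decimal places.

If T ~ Lognormal(μ,σ) then ln T ~ Normal(μ,σ), so the p-quantile of ln T is μ + z_p·σ.
ln(12.7) = 2.542 and ln(15.8) = 2.76; z_{0.5} = 0, z_{0.84} = 0.9945.
σ = (2.76 − 2.542)/(0.9945 − (0)) = 0.220.
μ = 2.542 − (0)·0.220 = 2.542.

μ ≈ 2.542, σ ≈ 0.220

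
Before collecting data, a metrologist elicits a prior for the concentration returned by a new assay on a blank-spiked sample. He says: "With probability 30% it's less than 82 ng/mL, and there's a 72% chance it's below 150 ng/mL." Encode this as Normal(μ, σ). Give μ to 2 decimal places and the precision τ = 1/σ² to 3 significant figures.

μ = 114.21, τ = 0.000265

The p-quantile of Normal(μ,σ) is μ + z_p·σ, with z_{0.3} = -0.5244 and z_{0.72} = 0.5828.
Eliminate σ: μ = (z₂·x₁ − z₁·x₂)/(z₂ − z₁) = (0.5828·82 − (-0.5244)·150)/1.107 = 114.21.
Then σ = (x₂ − x₁)/(z₂ − z₁) = (150 − 82)/1.107 = 61.41.
Precision τ = 1/σ² = 1/61.41² = 0.000265.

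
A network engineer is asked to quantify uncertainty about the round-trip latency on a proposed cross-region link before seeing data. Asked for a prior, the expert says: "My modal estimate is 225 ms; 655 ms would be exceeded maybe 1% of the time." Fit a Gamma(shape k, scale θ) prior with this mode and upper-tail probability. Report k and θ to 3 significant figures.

Gamma(k,θ) with k>1 has mode (k−1)θ, so θ = 225/(k−1).
Need P(X < 655) = 0.99 with θ tied to k this way. Start at k = 2, θ = 225: P(X<655) ≈ 0.787.
Too low — raise k to concentrate. Iterating converges to k ≈ 4.97.
Then θ = 225/(4.97−1) ≈ 56.7.

k ≈ 4.97, θ ≈ 56.7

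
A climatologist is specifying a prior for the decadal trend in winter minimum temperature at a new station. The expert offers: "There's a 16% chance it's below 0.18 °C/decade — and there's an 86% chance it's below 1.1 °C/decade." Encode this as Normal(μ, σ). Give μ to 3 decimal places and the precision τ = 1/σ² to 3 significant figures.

μ = 0.621, τ = 5.09

For Normal(μ,σ), the p-quantile is μ + z_p·σ. Here z_{0.16} = -0.9945, z_{0.86} = 1.08.
So 0.18 = μ − 0.9945σ and 1.1 = μ + 1.08σ.
Subtracting: σ = (1.1 − 0.18)/(1.08 − (-0.9945)) = 0.443.
Then μ = 0.18 − (-0.9945)·0.443 = 0.621.
Precision τ = 1/σ² = 1/0.4434² = 5.09.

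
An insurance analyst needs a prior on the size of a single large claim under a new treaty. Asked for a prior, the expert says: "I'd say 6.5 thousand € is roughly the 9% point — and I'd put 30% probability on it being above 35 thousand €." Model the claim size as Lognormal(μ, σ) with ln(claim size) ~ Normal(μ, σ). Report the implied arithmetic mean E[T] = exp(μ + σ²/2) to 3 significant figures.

E[T] ≈ 32.8 thousand €

If T ~ Lognormal(μ,σ) then ln T ~ Normal(μ,σ), so the p-quantile of ln T is μ + z_p·σ.
ln(6.5) = 1.872 and ln(35) = 3.555; z_{0.09} = -1.341, z_{0.7} = 0.5244.
σ = (3.555 − 1.872)/(0.5244 − (-1.341)) = 0.903.
μ = 1.872 − (-1.341)·0.903 = 3.082.
E[T] = exp(μ + σ²/2) = exp(3.082 + 0.4074) = 32.8 thousand €.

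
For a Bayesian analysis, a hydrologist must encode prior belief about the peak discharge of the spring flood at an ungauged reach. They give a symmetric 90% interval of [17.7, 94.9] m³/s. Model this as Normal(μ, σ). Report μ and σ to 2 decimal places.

μ = 56.30, σ = 23.47

A symmetric 90% interval runs μ ± z·σ with z = 1.645.
Half-width = 38.6, so σ = 38.6/1.645 = 23.47.
μ is the interval midpoint, 56.30.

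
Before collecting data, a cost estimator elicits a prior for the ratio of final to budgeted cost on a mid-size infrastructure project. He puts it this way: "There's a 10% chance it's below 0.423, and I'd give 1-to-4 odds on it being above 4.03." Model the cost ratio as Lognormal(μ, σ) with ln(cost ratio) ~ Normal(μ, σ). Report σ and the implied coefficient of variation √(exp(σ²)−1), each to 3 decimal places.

σ ≈ 1.062, CV ≈ 1.445

If T ~ Lognormal(μ,σ) then ln T ~ Normal(μ,σ), so the p-quantile of ln T is μ + z_p·σ.
ln(0.423) = -0.8604 and ln(4.03) = 1.394; z_{0.1} = -1.282, z_{0.8} = 0.8416.
σ = (1.394 − -0.8604)/(0.8416 − (-1.282)) = 1.062.
μ = -0.8604 − (-1.282)·1.062 = 0.500.
CV = √(exp(σ²)−1) = √(exp(1.1272)−1) = 1.445.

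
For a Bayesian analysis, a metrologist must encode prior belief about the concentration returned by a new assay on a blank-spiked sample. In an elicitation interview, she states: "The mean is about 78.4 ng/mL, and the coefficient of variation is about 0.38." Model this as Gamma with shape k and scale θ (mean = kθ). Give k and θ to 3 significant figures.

For Gamma(k, scale θ): mean = kθ, variance = kθ², so CV = 1/√k.
CV = 0.38, hence k = 1/CV² = 6.93.
Then θ = mean/k = 78.4/6.93 = 11.3.

k ≈ 6.93, θ ≈ 11.3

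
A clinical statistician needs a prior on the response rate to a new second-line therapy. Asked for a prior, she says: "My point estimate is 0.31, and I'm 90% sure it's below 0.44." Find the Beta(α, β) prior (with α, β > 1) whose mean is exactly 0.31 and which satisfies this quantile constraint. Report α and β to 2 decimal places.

α ≈ 6.69, β ≈ 14.89

With mean 0.31 fixed, write α = 0.31s, β = 0.69s where s = α+β.
Need P(θ < 0.44) = 0.9 under Beta(0.31s, 0.69s). Normal approximation: (q−m)/√(m(1−m)/s) ≈ z_{0.9} = 1.28, so s ≈ 0.31·0.69·(1.28)²/(0.44−0.31)² = 20.8.
At s = 20.8: P(θ<0.44) ≈ 0.896. Adjusting to match 0.9 gives s ≈ 21.59.
So α = 0.31·21.59 ≈ 6.69, β = 0.69·21.59 ≈ 14.89.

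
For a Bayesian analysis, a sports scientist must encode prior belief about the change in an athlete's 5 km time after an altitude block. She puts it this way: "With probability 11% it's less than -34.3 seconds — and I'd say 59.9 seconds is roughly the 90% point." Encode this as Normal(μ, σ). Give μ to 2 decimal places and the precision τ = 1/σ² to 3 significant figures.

For Normal(μ,σ), the p-quantile is μ + z_p·σ. Here z_{0.11} = -1.227, z_{0.9} = 1.282.
So -34.3 = μ − 1.227σ and 59.9 = μ + 1.282σ.
Subtracting: σ = (59.9 − -34.3)/(1.282 − (-1.227)) = 37.56.
Then μ = -34.3 − (-1.227)·37.56 = 11.77.
Precision τ = 1/σ² = 1/37.56² = 0.000709.

μ = 11.77, τ = 0.000709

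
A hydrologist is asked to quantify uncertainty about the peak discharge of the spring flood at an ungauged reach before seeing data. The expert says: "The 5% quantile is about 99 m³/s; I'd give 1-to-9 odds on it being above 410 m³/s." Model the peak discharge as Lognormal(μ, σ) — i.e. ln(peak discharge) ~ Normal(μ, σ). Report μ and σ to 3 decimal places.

μ ≈ 5.394, σ ≈ 0.486

If T ~ Lognormal(μ,σ) then ln T ~ Normal(μ,σ), so the p-quantile of ln T is μ + z_p·σ.
ln(99) = 4.595 and ln(410) = 6.016; z_{0.05} = -1.645, z_{0.9} = 1.282.
σ = (6.016 − 4.595)/(1.282 − (-1.645)) = 0.486.
μ = 4.595 − (-1.645)·0.486 = 5.394.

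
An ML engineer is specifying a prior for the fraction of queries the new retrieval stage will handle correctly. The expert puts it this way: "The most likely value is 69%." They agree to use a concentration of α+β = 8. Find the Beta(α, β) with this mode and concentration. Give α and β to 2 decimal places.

For α,β > 1 the Beta mode is (α−1)/(α+β−2). With α+β = 8, the mode is (α−1)/6.
Set (α−1)/6 = 0.69 → α = 1 + 0.69·6 = 5.14.
β = 8 − α = 2.86.

α = 5.14, β = 2.86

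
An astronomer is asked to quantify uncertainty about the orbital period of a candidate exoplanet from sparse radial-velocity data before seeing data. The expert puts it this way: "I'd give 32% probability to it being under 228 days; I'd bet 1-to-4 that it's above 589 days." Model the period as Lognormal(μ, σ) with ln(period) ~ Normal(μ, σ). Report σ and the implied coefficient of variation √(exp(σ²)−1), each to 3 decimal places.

If T ~ Lognormal(μ,σ) then ln T ~ Normal(μ,σ), so the p-quantile of ln T is μ + z_p·σ.
ln(228) = 5.429 and ln(589) = 6.378; z_{0.32} = -0.4677, z_{0.8} = 0.8416.
σ = (6.378 − 5.429)/(0.8416 − (-0.4677)) = 0.725.
μ = 5.429 − (-0.4677)·0.725 = 5.768.
CV = √(exp(σ²)−1) = √(exp(0.5254)−1) = 0.831.

σ ≈ 0.725, CV ≈ 0.831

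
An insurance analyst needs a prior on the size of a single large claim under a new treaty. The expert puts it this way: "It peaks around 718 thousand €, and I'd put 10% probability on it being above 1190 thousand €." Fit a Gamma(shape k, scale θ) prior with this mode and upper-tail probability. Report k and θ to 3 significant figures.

Gamma(k,θ) with k>1 has mode (k−1)θ, so θ = 718/(k−1).
Need P(X < 1190) = 0.9 with θ tied to k this way. Start at k = 2, θ = 718: P(X<1190) ≈ 0.493.
Too low — raise k to concentrate. Iterating converges to k ≈ 8.39.
Then θ = 718/(8.39−1) ≈ 97.1.

k ≈ 8.39, θ ≈ 97.1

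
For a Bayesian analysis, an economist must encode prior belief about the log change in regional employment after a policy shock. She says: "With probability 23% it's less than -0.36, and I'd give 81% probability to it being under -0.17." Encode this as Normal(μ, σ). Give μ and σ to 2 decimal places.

The p-quantile of Normal(μ,σ) is μ + z_p·σ, with z_{0.23} = -0.7388 and z_{0.81} = 0.8779.
Eliminate σ: μ = (z₂·x₁ − z₁·x₂)/(z₂ − z₁) = (0.8779·-0.36 − (-0.7388)·-0.17)/1.617 = -0.27.
Then σ = (x₂ − x₁)/(z₂ − z₁) = (-0.17 − -0.36)/1.617 = 0.12.

μ = -0.27, σ = 0.12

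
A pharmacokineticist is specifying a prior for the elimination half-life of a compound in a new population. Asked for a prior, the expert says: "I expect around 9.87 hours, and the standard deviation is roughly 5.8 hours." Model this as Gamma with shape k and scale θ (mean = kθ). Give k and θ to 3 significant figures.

For Gamma(k, scale θ): mean = kθ, variance = kθ², so CV = 1/√k.
CV = SD/mean = 5.8/9.87 = 0.5876, hence k = 1/CV² = 2.9.
Then θ = mean/k = 9.87/2.9 = 3.41.

k ≈ 2.9, θ ≈ 3.41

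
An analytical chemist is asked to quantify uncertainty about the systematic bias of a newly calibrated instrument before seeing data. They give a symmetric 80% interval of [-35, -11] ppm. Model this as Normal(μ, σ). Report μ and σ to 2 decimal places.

μ = -23.00, σ = 9.36

A symmetric 80% interval runs μ ± z·σ with z = 1.282.
Half-width = 12, so σ = 12/1.282 = 9.36.
μ is the interval midpoint, -23.00.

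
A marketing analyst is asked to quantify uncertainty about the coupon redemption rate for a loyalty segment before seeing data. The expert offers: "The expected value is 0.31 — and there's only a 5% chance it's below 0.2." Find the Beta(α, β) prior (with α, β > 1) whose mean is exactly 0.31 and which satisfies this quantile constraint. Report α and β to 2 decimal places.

α ≈ 13.21, β ≈ 29.41

With mean 0.31 fixed, write α = 0.31s, β = 0.69s where s = α+β.
Need P(θ < 0.2) = 0.05 under Beta(0.31s, 0.69s). Normal approximation: (q−m)/√(m(1−m)/s) ≈ z_{0.05} = -1.64, so s ≈ 0.31·0.69·(-1.64)²/(0.2−0.31)² = 47.8.
At s = 47.8: P(θ<0.2) ≈ 0.040. Adjusting to match 0.05 gives s ≈ 42.63.
So α = 0.31·42.63 ≈ 13.21, β = 0.69·42.63 ≈ 29.41.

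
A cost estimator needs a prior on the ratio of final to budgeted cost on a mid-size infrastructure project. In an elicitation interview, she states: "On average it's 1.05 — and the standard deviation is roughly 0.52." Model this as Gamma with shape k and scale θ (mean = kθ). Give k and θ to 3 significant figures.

For Gamma(k, scale θ): mean = kθ, variance = kθ², so CV = 1/√k.
CV = SD/mean = 0.52/1.05 = 0.4952, hence k = 1/CV² = 4.08.
Then θ = mean/k = 1.05/4.08 = 0.258.

k ≈ 4.08, θ ≈ 0.258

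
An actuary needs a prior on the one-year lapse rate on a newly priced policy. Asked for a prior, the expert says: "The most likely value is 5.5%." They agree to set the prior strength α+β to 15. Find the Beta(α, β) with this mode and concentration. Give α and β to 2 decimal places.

For α,β > 1 the Beta mode is (α−1)/(α+β−2). With α+β = 15, the mode is (α−1)/13.
Set (α−1)/13 = 0.055 → α = 1 + 0.055·13 = 1.71.
β = 15 − α = 13.29.

α = 1.71, β = 13.29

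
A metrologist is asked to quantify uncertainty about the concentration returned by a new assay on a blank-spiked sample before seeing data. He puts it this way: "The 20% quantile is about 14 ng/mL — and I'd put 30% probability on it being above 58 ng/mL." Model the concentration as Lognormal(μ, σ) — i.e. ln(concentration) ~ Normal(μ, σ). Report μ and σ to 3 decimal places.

μ ≈ 3.515, σ ≈ 1.041

If T ~ Lognormal(μ,σ) then ln T ~ Normal(μ,σ), so the p-quantile of ln T is μ + z_p·σ.
ln(14) = 2.639 and ln(58) = 4.06; z_{0.2} = -0.8416, z_{0.7} = 0.5244.
σ = (4.06 − 2.639)/(0.5244 − (-0.8416)) = 1.041.
μ = 2.639 − (-0.8416)·1.041 = 3.515.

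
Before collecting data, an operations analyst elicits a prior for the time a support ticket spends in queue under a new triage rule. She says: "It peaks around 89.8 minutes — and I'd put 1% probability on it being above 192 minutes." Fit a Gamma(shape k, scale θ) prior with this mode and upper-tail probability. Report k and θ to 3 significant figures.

Gamma(k,θ) with k>1 has mode (k−1)θ, so θ = 89.8/(k−1).
Need P(X < 192) = 0.99 with θ tied to k this way. Start at k = 2, θ = 89.8: P(X<192) ≈ 0.630.
Too low — raise k to concentrate. Iterating converges to k ≈ 9.4.
Then θ = 89.8/(9.4−1) ≈ 10.7.

k ≈ 9.4, θ ≈ 10.7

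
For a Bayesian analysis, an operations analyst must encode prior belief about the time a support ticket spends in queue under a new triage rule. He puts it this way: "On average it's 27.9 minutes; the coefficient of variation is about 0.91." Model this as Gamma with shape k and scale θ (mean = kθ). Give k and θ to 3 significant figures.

k ≈ 1.21, θ ≈ 23.1

For Gamma(k, scale θ): mean = kθ, variance = kθ², so CV = 1/√k.
CV = 0.91, hence k = 1/CV² = 1.21.
Then θ = mean/k = 27.9/1.21 = 23.1.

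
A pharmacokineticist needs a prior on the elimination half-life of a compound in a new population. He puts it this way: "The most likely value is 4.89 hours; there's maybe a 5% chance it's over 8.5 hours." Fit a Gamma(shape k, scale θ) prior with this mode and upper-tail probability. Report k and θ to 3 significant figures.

Gamma(k,θ) with k>1 has mode (k−1)θ, so θ = 4.89/(k−1).
Need P(X < 8.5) = 0.95 with θ tied to k this way. Start at k = 2, θ = 4.89: P(X<8.5) ≈ 0.519.
Too low — raise k to concentrate. Iterating converges to k ≈ 10.1.
Then θ = 4.89/(10.1−1) ≈ 0.536.

k ≈ 10.1, θ ≈ 0.536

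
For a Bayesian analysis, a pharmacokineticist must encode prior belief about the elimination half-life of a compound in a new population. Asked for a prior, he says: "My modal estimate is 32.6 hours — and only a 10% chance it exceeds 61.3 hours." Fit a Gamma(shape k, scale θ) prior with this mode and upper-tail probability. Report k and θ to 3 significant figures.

k ≈ 5.79, θ ≈ 6.8

Gamma(k,θ) with k>1 has mode (k−1)θ, so θ = 32.6/(k−1).
Need P(X < 61.3) = 0.9 with θ tied to k this way. Start at k = 2, θ = 32.6: P(X<61.3) ≈ 0.561.
Too low — raise k to concentrate. Iterating converges to k ≈ 5.79.
Then θ = 32.6/(5.79−1) ≈ 6.8.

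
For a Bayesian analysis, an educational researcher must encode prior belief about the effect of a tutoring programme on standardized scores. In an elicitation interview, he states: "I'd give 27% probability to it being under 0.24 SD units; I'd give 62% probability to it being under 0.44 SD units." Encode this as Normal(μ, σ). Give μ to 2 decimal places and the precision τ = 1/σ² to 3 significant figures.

μ = 0.37, τ = 21.1

For Normal(μ,σ), the p-quantile is μ + z_p·σ. Here z_{0.27} = -0.6128, z_{0.62} = 0.3055.
So 0.24 = μ − 0.6128σ and 0.44 = μ + 0.3055σ.
Subtracting: σ = (0.44 − 0.24)/(0.3055 − (-0.6128)) = 0.22.
Then μ = 0.24 − (-0.6128)·0.22 = 0.37.
Precision τ = 1/σ² = 1/0.2178² = 21.1.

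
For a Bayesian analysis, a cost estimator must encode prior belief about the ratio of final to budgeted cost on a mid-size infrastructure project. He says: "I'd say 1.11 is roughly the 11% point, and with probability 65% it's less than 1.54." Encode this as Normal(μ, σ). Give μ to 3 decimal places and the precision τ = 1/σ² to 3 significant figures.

For Normal(μ,σ), the p-quantile is μ + z_p·σ. Here z_{0.11} = -1.227, z_{0.65} = 0.3853.
So 1.11 = μ − 1.227σ and 1.54 = μ + 0.3853σ.
Subtracting: σ = (1.54 − 1.11)/(0.3853 − (-1.227)) = 0.267.
Then μ = 1.11 − (-1.227)·0.267 = 1.437.
Precision τ = 1/σ² = 1/0.2668² = 14.1.

μ = 1.437, τ = 14.1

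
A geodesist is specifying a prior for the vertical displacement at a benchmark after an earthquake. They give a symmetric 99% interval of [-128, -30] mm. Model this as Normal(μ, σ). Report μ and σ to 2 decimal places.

A symmetric 99% interval runs μ ± z·σ with z = 2.576.
Half-width = 49, so σ = 49/2.576 = 19.02.
μ is the interval midpoint, -79.00.

μ = -79.00, σ = 19.02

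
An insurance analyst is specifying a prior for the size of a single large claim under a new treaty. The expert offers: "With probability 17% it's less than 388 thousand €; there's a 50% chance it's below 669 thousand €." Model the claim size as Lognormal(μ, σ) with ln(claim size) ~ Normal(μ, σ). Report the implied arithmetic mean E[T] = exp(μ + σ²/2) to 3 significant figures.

E[T] ≈ 787 thousand €

If T ~ Lognormal(μ,σ) then ln T ~ Normal(μ,σ), so the p-quantile of ln T is μ + z_p·σ.
ln(388) = 5.961 and ln(669) = 6.506; z_{0.17} = -0.9542, z_{0.5} = 0.
σ = (6.506 − 5.961)/(0 − (-0.9542)) = 0.571.
μ = 5.961 − (-0.9542)·0.571 = 6.506.
E[T] = exp(μ + σ²/2) = exp(6.506 + 0.1630) = 787 thousand €.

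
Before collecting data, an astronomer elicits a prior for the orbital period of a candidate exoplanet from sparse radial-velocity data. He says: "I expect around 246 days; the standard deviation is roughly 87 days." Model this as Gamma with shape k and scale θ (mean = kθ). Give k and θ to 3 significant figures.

For Gamma(k, scale θ): mean = kθ, variance = kθ², so CV = 1/√k.
CV = SD/mean = 87/246 = 0.3537, hence k = 1/CV² = 8.
Then θ = mean/k = 246/8 = 30.8.

k ≈ 8, θ ≈ 30.8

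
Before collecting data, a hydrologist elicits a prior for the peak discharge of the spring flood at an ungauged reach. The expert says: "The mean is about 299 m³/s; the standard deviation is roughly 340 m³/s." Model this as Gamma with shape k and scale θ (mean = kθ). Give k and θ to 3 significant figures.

For Gamma(k, scale θ): mean = kθ, variance = kθ², so CV = 1/√k.
CV = SD/mean = 340/299 = 1.137, hence k = 1/CV² = 0.773.
Then θ = mean/k = 299/0.773 = 387.

k ≈ 0.773, θ ≈ 387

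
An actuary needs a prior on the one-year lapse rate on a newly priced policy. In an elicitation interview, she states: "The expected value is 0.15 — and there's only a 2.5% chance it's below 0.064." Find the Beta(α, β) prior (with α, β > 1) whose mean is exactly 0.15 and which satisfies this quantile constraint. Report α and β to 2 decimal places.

With mean 0.15 fixed, write α = 0.15s, β = 0.85s where s = α+β.
Need P(θ < 0.064) = 0.025 under Beta(0.15s, 0.85s). Normal approximation: (q−m)/√(m(1−m)/s) ≈ z_{0.025} = -1.96, so s ≈ 0.15·0.85·(-1.96)²/(0.064−0.15)² = 66.2.
At s = 66.2: P(θ<0.064) ≈ 0.009. Adjusting to match 0.025 gives s ≈ 46.77.
So α = 0.15·46.77 ≈ 7.02, β = 0.85·46.77 ≈ 39.75.

α ≈ 7.02, β ≈ 39.75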